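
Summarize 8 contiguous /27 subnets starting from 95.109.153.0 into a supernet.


Original prefix: /27
Number of subnets: 8 = 2^3
New prefix = 27 - 3 = 24
Supernet: 95.109.153.0/24


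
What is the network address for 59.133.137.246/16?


IP:   00111011.10000101.10001001.11110110
Mask: 11111111.11111111.00000000.00000000
AND operation:
Net:  00111011.10000101.00000000.00000000
Network: 59.133.0.0/16


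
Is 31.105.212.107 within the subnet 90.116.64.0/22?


Subnet network: 90.116.64.0
Test IP AND mask: 31.105.212.0
No, 31.105.212.107 is not in 90.116.64.0/22


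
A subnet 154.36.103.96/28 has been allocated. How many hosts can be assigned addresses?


Host bits = 32 - 28 = 4
Total addresses = 2^4 = 16
Usable = total - 2 (network and broadcast)
Usable hosts: 14


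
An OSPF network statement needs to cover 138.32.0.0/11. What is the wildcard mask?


Subnet mask: 255.224.0.0
Wildcard = 255.255.255.255 - subnet mask
255 - 255 = 0
255 - 224 = 31
255 - 0 = 255
255 - 0 = 255
Wildcard: 0.31.255.255


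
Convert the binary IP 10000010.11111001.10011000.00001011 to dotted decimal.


10000010 = 130
11111001 = 249
10011000 = 152
00001011 = 11
IP: 130.249.152.11


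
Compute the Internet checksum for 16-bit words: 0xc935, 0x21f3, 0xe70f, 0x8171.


Sum all words (with carry folding):
+ 0xc935 = 0xc935
+ 0x21f3 = 0xeb28
+ 0xe70f = 0xd238
+ 0x8171 = 0x53aa
One's complement: ~0x53aa
Checksum = 0xac55


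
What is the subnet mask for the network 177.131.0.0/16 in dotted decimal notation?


/16 means 16 network bits, 16 host bits
Binary: 11111111111111110000000000000000
Mask: 255.255.0.0


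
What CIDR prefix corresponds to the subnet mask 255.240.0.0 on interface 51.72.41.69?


Binary: 11111111.11110000.00000000.00000000
Count leading 1s
Prefix: /12


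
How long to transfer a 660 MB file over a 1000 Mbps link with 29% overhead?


Effective throughput = 1000 * (1 - 29/100) = 710 Mbps
File size in Mb = 660 * 8 = 5280 Mb
Time = 5280 / 710
Time = 7.4366 seconds


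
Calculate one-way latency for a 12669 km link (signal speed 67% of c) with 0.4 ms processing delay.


Speed = 0.67 * 3e5 km/s = 201000 km/s
Propagation delay = 12669 / 201000 = 0.063 s = 63.0299 ms
Processing delay = 0.4 ms
Total one-way latency = 63.4299 ms


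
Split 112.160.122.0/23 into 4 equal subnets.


New prefix = 23 + 2 = 25
Each subnet has 128 addresses
  112.160.122.0/25
  112.160.122.128/25
  112.160.123.0/25
  112.160.123.128/25
Subnets: 112.160.122.0/25, 112.160.122.128/25, 112.160.123.0/25, 112.160.123.128/25


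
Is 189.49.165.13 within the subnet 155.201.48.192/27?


Subnet network: 155.201.48.192
Test IP AND mask: 189.49.165.0
No, 189.49.165.13 is not in 155.201.48.192/27


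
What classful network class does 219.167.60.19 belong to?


First octet: 219
Binary: 11011011
110xxxxx -> Class C (192-223)
Class C, default mask 255.255.255.0 (/24)


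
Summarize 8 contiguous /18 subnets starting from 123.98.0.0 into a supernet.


Original prefix: /18
Number of subnets: 8 = 2^3
New prefix = 18 - 3 = 15
Supernet: 123.98.0.0/15


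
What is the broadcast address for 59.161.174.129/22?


Network: 59.161.172.0/22
Host bits = 10
Set all host bits to 1:
Broadcast: 59.161.175.255


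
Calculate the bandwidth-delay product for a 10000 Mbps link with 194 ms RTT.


BDP = bandwidth * RTT
= 10000 Mbps * 194 ms
= 10000 * 1e6 * 194 / 1000 bits
= 1940000000 bits
= 242500000 bytes
= 236816.4062 KB
BDP = 1940000000 bits (242500000 bytes)


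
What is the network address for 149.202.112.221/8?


IP:   10010101.11001010.01110000.11011101
Mask: 11111111.00000000.00000000.00000000
AND operation:
Net:  10010101.00000000.00000000.00000000
Network: 149.0.0.0/8


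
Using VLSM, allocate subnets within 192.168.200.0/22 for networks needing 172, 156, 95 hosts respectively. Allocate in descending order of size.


172 hosts -> /24 (254 usable): 192.168.200.0/24
156 hosts -> /24 (254 usable): 192.168.201.0/24
95 hosts -> /25 (126 usable): 192.168.202.0/25
Allocation: 192.168.200.0/24 (172 hosts, 254 usable); 192.168.201.0/24 (156 hosts, 254 usable); 192.168.202.0/25 (95 hosts, 126 usable)


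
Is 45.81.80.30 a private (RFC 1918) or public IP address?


RFC 1918 private ranges:
  10.0.0.0/8 (10.0.0.0 - 10.255.255.255)
  172.16.0.0/12 (172.16.0.0 - 172.31.255.255)
  192.168.0.0/16 (192.168.0.0 - 192.168.255.255)
Public (not in any RFC 1918 range)


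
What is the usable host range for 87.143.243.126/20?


Network: 87.143.240.0
Broadcast: 87.143.255.255
First usable = network + 1
Last usable = broadcast - 1
Range: 87.143.240.1 to 87.143.255.254


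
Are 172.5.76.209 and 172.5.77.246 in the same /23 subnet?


Mask: 255.255.254.0
172.5.76.209 AND mask = 172.5.76.0
172.5.77.246 AND mask = 172.5.76.0
Yes, same subnet (172.5.76.0)


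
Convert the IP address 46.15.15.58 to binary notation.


46 = 00101110
15 = 00001111
15 = 00001111
58 = 00111010
Binary: 00101110.00001111.00001111.00111010


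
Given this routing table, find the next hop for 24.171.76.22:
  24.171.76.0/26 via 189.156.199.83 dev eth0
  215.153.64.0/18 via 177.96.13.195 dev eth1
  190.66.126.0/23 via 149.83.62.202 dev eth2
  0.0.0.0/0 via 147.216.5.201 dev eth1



Longest prefix match for 24.171.76.22:
  /26 24.171.76.0: MATCH
  /18 215.153.64.0: no
  /23 190.66.126.0: no
  /0 0.0.0.0: MATCH
Selected: next-hop 189.156.199.83 via eth0 (matched /26)


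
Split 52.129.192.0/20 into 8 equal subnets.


New prefix = 20 + 3 = 23
Each subnet has 512 addresses
  52.129.192.0/23
  52.129.194.0/23
  52.129.196.0/23
  52.129.198.0/23
  52.129.200.0/23
  52.129.202.0/23
  52.129.204.0/23
  52.129.206.0/23
Subnets: 52.129.192.0/23, 52.129.194.0/23, 52.129.196.0/23, 52.129.198.0/23, 52.129.200.0/23, 52.129.202.0/23, 52.129.204.0/23, 52.129.206.0/23


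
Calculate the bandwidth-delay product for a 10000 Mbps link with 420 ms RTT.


BDP = bandwidth * RTT
= 10000 Mbps * 420 ms
= 10000 * 1e6 * 420 / 1000 bits
= 4200000000 bits
= 525000000 bytes
= 512695.3125 KB
BDP = 4200000000 bits (525000000 bytes)


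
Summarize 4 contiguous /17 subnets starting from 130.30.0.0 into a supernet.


Original prefix: /17
Number of subnets: 4 = 2^2
New prefix = 17 - 2 = 15
Supernet: 130.30.0.0/15


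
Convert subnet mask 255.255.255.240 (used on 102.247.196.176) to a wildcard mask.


Subnet mask: 255.255.255.240
Wildcard = 255.255.255.255 - subnet mask
255 - 255 = 0
255 - 255 = 0
255 - 255 = 0
255 - 240 = 15
Wildcard: 0.0.0.15


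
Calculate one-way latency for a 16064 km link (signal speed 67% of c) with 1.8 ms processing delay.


Speed = 0.67 * 3e5 km/s = 201000 km/s
Propagation delay = 16064 / 201000 = 0.0799 s = 79.9204 ms
Processing delay = 1.8 ms
Total one-way latency = 81.7204 ms


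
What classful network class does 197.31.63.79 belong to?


First octet: 197
Binary: 11000101
110xxxxx -> Class C (192-223)
Class C, default mask 255.255.255.0 (/24)


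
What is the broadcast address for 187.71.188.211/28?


Network: 187.71.188.208/28
Host bits = 4
Set all host bits to 1:
Broadcast: 187.71.188.223


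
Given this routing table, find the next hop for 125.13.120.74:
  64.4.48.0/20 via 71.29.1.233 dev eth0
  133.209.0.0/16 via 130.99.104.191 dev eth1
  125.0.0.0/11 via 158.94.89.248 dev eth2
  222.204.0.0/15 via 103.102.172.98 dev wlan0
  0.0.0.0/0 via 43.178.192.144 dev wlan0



Longest prefix match for 125.13.120.74:
  /20 64.4.48.0: no
  /16 133.209.0.0: no
  /11 125.0.0.0: MATCH
  /15 222.204.0.0: no
  /0 0.0.0.0: MATCH
Selected: next-hop 158.94.89.248 via eth2 (matched /11)


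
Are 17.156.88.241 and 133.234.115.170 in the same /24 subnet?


Mask: 255.255.255.0
17.156.88.241 AND mask = 17.156.88.0
133.234.115.170 AND mask = 133.234.115.0
No, different subnets (17.156.88.0 vs 133.234.115.0)


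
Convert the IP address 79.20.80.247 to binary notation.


79 = 01001111
20 = 00010100
80 = 01010000
247 = 11110111
Binary: 01001111.00010100.01010000.11110111


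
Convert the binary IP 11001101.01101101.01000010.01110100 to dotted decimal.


11001101 = 205
01101101 = 109
01000010 = 66
01110100 = 116
IP: 205.109.66.116


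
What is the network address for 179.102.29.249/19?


IP:   10110011.01100110.00011101.11111001
Mask: 11111111.11111111.11100000.00000000
AND operation:
Net:  10110011.01100110.00000000.00000000
Network: 179.102.0.0/19


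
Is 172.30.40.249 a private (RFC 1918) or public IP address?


RFC 1918 private ranges:
  10.0.0.0/8 (10.0.0.0 - 10.255.255.255)
  172.16.0.0/12 (172.16.0.0 - 172.31.255.255)
  192.168.0.0/16 (192.168.0.0 - 192.168.255.255)
Private (in 172.16.0.0/12)


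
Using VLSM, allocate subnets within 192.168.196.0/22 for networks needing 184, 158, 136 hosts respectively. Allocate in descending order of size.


184 hosts -> /24 (254 usable): 192.168.196.0/24
158 hosts -> /24 (254 usable): 192.168.197.0/24
136 hosts -> /24 (254 usable): 192.168.198.0/24
Allocation: 192.168.196.0/24 (184 hosts, 254 usable); 192.168.197.0/24 (158 hosts, 254 usable); 192.168.198.0/24 (136 hosts, 254 usable)


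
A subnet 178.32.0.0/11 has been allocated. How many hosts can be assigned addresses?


Host bits = 32 - 11 = 21
Total addresses = 2^21 = 2097152
Usable = total - 2 (network and broadcast)
Usable hosts: 2097150


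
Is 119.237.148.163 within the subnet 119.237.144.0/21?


Subnet network: 119.237.144.0
Test IP AND mask: 119.237.144.0
Yes, 119.237.148.163 is in 119.237.144.0/21


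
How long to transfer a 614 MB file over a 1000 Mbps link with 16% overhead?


Effective throughput = 1000 * (1 - 16/100) = 840 Mbps
File size in Mb = 614 * 8 = 4912 Mb
Time = 4912 / 840
Time = 5.8476 seconds


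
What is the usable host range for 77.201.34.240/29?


Network: 77.201.34.240
Broadcast: 77.201.34.247
First usable = network + 1
Last usable = broadcast - 1
Range: 77.201.34.241 to 77.201.34.246


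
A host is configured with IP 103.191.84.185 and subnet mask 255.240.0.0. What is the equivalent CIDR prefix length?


Binary: 11111111.11110000.00000000.00000000
Count leading 1s
Prefix: /12


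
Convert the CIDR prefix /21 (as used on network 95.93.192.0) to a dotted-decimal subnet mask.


/21 means 21 network bits, 11 host bits
Binary: 11111111111111111111100000000000
Mask: 255.255.248.0


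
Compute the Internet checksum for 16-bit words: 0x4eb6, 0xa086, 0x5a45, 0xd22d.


Sum all words (with carry folding):
+ 0x4eb6 = 0x4eb6
+ 0xa086 = 0xef3c
+ 0x5a45 = 0x4982
+ 0xd22d = 0x1bb0
One's complement: ~0x1bb0
Checksum = 0xe44f


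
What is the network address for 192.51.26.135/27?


IP:   11000000.00110011.00011010.10000111
Mask: 11111111.11111111.11111111.11100000
AND operation:
Net:  11000000.00110011.00011010.10000000
Network: 192.51.26.128/27


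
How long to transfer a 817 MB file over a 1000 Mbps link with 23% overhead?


Effective throughput = 1000 * (1 - 23/100) = 770 Mbps
File size in Mb = 817 * 8 = 6536 Mb
Time = 6536 / 770
Time = 8.4883 seconds


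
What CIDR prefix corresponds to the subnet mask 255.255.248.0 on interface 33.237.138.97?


Binary: 11111111.11111111.11111000.00000000
Count leading 1s
Prefix: /21


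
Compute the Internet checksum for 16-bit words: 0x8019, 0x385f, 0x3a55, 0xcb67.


Sum all words (with carry folding):
+ 0x8019 = 0x8019
+ 0x385f = 0xb878
+ 0x3a55 = 0xf2cd
+ 0xcb67 = 0xbe35
One's complement: ~0xbe35
Checksum = 0x41ca


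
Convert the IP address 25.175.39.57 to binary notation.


25 = 00011001
175 = 10101111
39 = 00100111
57 = 00111001
Binary: 00011001.10101111.00100111.00111001


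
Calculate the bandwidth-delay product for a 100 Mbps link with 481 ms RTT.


BDP = bandwidth * RTT
= 100 Mbps * 481 ms
= 100 * 1e6 * 481 / 1000 bits
= 48100000 bits
= 6012500 bytes
= 5871.582 KB
BDP = 48100000 bits (6012500 bytes)


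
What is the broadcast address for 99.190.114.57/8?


Network: 99.0.0.0/8
Host bits = 24
Set all host bits to 1:
Broadcast: 99.255.255.255


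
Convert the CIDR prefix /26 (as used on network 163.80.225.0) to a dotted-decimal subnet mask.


/26 means 26 network bits, 6 host bits
Binary: 11111111111111111111111111000000
Mask: 255.255.255.192


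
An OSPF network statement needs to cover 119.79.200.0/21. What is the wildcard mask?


Subnet mask: 255.255.248.0
Wildcard = 255.255.255.255 - subnet mask
255 - 255 = 0
255 - 255 = 0
255 - 248 = 7
255 - 0 = 255
Wildcard: 0.0.7.255


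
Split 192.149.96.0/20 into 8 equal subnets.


New prefix = 20 + 3 = 23
Each subnet has 512 addresses
  192.149.96.0/23
  192.149.98.0/23
  192.149.100.0/23
  192.149.102.0/23
  192.149.104.0/23
  192.149.106.0/23
  192.149.108.0/23
  192.149.110.0/23
Subnets: 192.149.96.0/23, 192.149.98.0/23, 192.149.100.0/23, 192.149.102.0/23, 192.149.104.0/23, 192.149.106.0/23, 192.149.108.0/23, 192.149.110.0/23


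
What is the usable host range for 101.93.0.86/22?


Network: 101.93.0.0
Broadcast: 101.93.3.255
First usable = network + 1
Last usable = broadcast - 1
Range: 101.93.0.1 to 101.93.3.254


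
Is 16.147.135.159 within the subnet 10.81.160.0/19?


Subnet network: 10.81.160.0
Test IP AND mask: 16.147.128.0
No, 16.147.135.159 is not in 10.81.160.0/19


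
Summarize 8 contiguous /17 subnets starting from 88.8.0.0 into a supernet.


Original prefix: /17
Number of subnets: 8 = 2^3
New prefix = 17 - 3 = 14
Supernet: 88.8.0.0/14


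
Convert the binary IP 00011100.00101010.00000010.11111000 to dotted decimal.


00011100 = 28
00101010 = 42
00000010 = 2
11111000 = 248
IP: 28.42.2.248


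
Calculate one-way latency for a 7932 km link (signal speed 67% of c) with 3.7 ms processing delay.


Speed = 0.67 * 3e5 km/s = 201000 km/s
Propagation delay = 7932 / 201000 = 0.0395 s = 39.4627 ms
Processing delay = 3.7 ms
Total one-way latency = 43.1627 ms


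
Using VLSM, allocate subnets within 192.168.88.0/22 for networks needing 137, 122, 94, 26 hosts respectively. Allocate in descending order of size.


137 hosts -> /24 (254 usable): 192.168.88.0/24
122 hosts -> /25 (126 usable): 192.168.89.0/25
94 hosts -> /25 (126 usable): 192.168.89.128/25
26 hosts -> /27 (30 usable): 192.168.90.0/27
Allocation: 192.168.88.0/24 (137 hosts, 254 usable); 192.168.89.0/25 (122 hosts, 126 usable); 192.168.89.128/25 (94 hosts, 126 usable); 192.168.90.0/27 (26 hosts, 30 usable)


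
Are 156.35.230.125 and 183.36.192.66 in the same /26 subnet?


Mask: 255.255.255.192
156.35.230.125 AND mask = 156.35.230.64
183.36.192.66 AND mask = 183.36.192.64
No, different subnets (156.35.230.64 vs 183.36.192.64)


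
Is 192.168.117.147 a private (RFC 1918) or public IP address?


RFC 1918 private ranges:
  10.0.0.0/8 (10.0.0.0 - 10.255.255.255)
  172.16.0.0/12 (172.16.0.0 - 172.31.255.255)
  192.168.0.0/16 (192.168.0.0 - 192.168.255.255)
Private (in 192.168.0.0/16)


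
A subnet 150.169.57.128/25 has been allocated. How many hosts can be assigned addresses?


Host bits = 32 - 25 = 7
Total addresses = 2^7 = 128
Usable = total - 2 (network and broadcast)
Usable hosts: 126


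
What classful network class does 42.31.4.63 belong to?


First octet: 42
Binary: 00101010
0xxxxxxx -> Class A (1-126)
Class A, default mask 255.0.0.0 (/8)


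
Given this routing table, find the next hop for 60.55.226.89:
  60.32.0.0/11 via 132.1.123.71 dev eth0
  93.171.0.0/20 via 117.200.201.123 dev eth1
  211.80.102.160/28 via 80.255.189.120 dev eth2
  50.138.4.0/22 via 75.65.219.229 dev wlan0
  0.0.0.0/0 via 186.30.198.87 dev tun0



Longest prefix match for 60.55.226.89:
  /11 60.32.0.0: MATCH
  /20 93.171.0.0: no
  /28 211.80.102.160: no
  /22 50.138.4.0: no
  /0 0.0.0.0: MATCH
Selected: next-hop 132.1.123.71 via eth0 (matched /11)


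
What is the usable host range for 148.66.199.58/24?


Network: 148.66.199.0
Broadcast: 148.66.199.255
First usable = network + 1
Last usable = broadcast - 1
Range: 148.66.199.1 to 148.66.199.254


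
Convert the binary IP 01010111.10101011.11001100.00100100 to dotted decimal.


01010111 = 87
10101011 = 171
11001100 = 204
00100100 = 36
IP: 87.171.204.36


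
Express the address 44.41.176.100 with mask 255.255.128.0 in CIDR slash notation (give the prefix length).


Binary: 11111111.11111111.10000000.00000000
Count leading 1s
Prefix: /17


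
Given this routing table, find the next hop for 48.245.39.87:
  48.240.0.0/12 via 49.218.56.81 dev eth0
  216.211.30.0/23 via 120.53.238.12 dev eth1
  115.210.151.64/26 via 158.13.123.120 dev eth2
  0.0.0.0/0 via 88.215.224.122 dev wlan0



Longest prefix match for 48.245.39.87:
  /12 48.240.0.0: MATCH
  /23 216.211.30.0: no
  /26 115.210.151.64: no
  /0 0.0.0.0: MATCH
Selected: next-hop 49.218.56.81 via eth0 (matched /12)


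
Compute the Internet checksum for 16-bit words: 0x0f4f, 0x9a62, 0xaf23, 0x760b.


Sum all words (with carry folding):
+ 0x0f4f = 0x0f4f
+ 0x9a62 = 0xa9b1
+ 0xaf23 = 0x58d5
+ 0x760b = 0xcee0
One's complement: ~0xcee0
Checksum = 0x311f


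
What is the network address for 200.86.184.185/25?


IP:   11001000.01010110.10111000.10111001
Mask: 11111111.11111111.11111111.10000000
AND operation:
Net:  11001000.01010110.10111000.10000000
Network: 200.86.184.128/25


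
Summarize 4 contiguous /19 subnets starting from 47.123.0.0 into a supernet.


Original prefix: /19
Number of subnets: 4 = 2^2
New prefix = 19 - 2 = 17
Supernet: 47.123.0.0/17


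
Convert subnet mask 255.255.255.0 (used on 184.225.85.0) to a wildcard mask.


Subnet mask: 255.255.255.0
Wildcard = 255.255.255.255 - subnet mask
255 - 255 = 0
255 - 255 = 0
255 - 255 = 0
255 - 0 = 255
Wildcard: 0.0.0.255


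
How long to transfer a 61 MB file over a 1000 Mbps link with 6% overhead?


Effective throughput = 1000 * (1 - 6/100) = 940 Mbps
File size in Mb = 61 * 8 = 488 Mb
Time = 488 / 940
Time = 0.5191 seconds


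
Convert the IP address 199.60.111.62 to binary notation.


199 = 11000111
60 = 00111100
111 = 01101111
62 = 00111110
Binary: 11000111.00111100.01101111.00111110


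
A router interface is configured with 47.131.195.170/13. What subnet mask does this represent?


/13 means 13 network bits, 19 host bits
Binary: 11111111111110000000000000000000
Mask: 255.248.0.0


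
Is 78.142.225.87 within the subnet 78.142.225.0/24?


Subnet network: 78.142.225.0
Test IP AND mask: 78.142.225.0
Yes, 78.142.225.87 is in 78.142.225.0/24


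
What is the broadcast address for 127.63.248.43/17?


Network: 127.63.128.0/17
Host bits = 15
Set all host bits to 1:
Broadcast: 127.63.255.255


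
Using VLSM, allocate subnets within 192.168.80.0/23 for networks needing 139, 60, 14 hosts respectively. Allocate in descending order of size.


139 hosts -> /24 (254 usable): 192.168.80.0/24
60 hosts -> /26 (62 usable): 192.168.81.0/26
14 hosts -> /28 (14 usable): 192.168.81.64/28
Allocation: 192.168.80.0/24 (139 hosts, 254 usable); 192.168.81.0/26 (60 hosts, 62 usable); 192.168.81.64/28 (14 hosts, 14 usable)


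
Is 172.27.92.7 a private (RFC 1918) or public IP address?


RFC 1918 private ranges:
  10.0.0.0/8 (10.0.0.0 - 10.255.255.255)
  172.16.0.0/12 (172.16.0.0 - 172.31.255.255)
  192.168.0.0/16 (192.168.0.0 - 192.168.255.255)
Private (in 172.16.0.0/12)


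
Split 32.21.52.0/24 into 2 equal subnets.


New prefix = 24 + 1 = 25
Each subnet has 128 addresses
  32.21.52.0/25
  32.21.52.128/25
Subnets: 32.21.52.0/25, 32.21.52.128/25


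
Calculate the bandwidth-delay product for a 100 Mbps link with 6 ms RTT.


BDP = bandwidth * RTT
= 100 Mbps * 6 ms
= 100 * 1e6 * 6 / 1000 bits
= 600000 bits
= 75000 bytes
= 73.2422 KB
BDP = 600000 bits (75000 bytes)


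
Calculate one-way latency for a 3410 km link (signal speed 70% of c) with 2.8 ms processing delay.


Speed = 0.7 * 3e5 km/s = 210000 km/s
Propagation delay = 3410 / 210000 = 0.0162 s = 16.2381 ms
Processing delay = 2.8 ms
Total one-way latency = 19.0381 ms


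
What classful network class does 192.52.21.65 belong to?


First octet: 192
Binary: 11000000
110xxxxx -> Class C (192-223)
Class C, default mask 255.255.255.0 (/24)


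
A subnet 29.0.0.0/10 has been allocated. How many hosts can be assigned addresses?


Host bits = 32 - 10 = 22
Total addresses = 2^22 = 4194304
Usable = total - 2 (network and broadcast)
Usable hosts: 4194302


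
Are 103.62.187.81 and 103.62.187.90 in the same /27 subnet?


Mask: 255.255.255.224
103.62.187.81 AND mask = 103.62.187.64
103.62.187.90 AND mask = 103.62.187.64
Yes, same subnet (103.62.187.64)


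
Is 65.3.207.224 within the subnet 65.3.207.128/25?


Subnet network: 65.3.207.128
Test IP AND mask: 65.3.207.128
Yes, 65.3.207.224 is in 65.3.207.128/25


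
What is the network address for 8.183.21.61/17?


IP:   00001000.10110111.00010101.00111101
Mask: 11111111.11111111.10000000.00000000
AND operation:
Net:  00001000.10110111.00000000.00000000
Network: 8.183.0.0/17


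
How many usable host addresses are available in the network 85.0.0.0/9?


Host bits = 32 - 9 = 23
Total addresses = 2^23 = 8388608
Usable = total - 2 (network and broadcast)
Usable hosts: 8388606


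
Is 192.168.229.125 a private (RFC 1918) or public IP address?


RFC 1918 private ranges:
  10.0.0.0/8 (10.0.0.0 - 10.255.255.255)
  172.16.0.0/12 (172.16.0.0 - 172.31.255.255)
  192.168.0.0/16 (192.168.0.0 - 192.168.255.255)
Private (in 192.168.0.0/16)


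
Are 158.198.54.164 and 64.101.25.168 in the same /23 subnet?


Mask: 255.255.254.0
158.198.54.164 AND mask = 158.198.54.0
64.101.25.168 AND mask = 64.101.24.0
No, different subnets (158.198.54.0 vs 64.101.24.0)


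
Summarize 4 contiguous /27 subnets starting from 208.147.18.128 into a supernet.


Original prefix: /27
Number of subnets: 4 = 2^2
New prefix = 27 - 2 = 25
Supernet: 208.147.18.128/25


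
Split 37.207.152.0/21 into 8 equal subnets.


New prefix = 21 + 3 = 24
Each subnet has 256 addresses
  37.207.152.0/24
  37.207.153.0/24
  37.207.154.0/24
  37.207.155.0/24
  37.207.156.0/24
  37.207.157.0/24
  37.207.158.0/24
  37.207.159.0/24
Subnets: 37.207.152.0/24, 37.207.153.0/24, 37.207.154.0/24, 37.207.155.0/24, 37.207.156.0/24, 37.207.157.0/24, 37.207.158.0/24, 37.207.159.0/24


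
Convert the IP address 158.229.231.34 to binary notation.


158 = 10011110
229 = 11100101
231 = 11100111
34 = 00100010
Binary: 10011110.11100101.11100111.00100010


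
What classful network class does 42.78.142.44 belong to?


First octet: 42
Binary: 00101010
0xxxxxxx -> Class A (1-126)
Class A, default mask 255.0.0.0 (/8)


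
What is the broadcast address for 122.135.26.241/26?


Network: 122.135.26.192/26
Host bits = 6
Set all host bits to 1:
Broadcast: 122.135.26.255


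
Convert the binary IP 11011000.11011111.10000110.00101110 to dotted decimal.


11011000 = 216
11011111 = 223
10000110 = 134
00101110 = 46
IP: 216.223.134.46


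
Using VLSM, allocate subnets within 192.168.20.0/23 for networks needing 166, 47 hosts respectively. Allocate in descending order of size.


166 hosts -> /24 (254 usable): 192.168.20.0/24
47 hosts -> /26 (62 usable): 192.168.21.0/26
Allocation: 192.168.20.0/24 (166 hosts, 254 usable); 192.168.21.0/26 (47 hosts, 62 usable)


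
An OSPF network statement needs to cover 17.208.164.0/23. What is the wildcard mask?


Subnet mask: 255.255.254.0
Wildcard = 255.255.255.255 - subnet mask
255 - 255 = 0
255 - 255 = 0
255 - 254 = 1
255 - 0 = 255
Wildcard: 0.0.1.255


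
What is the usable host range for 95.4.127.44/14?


Network: 95.4.0.0
Broadcast: 95.7.255.255
First usable = network + 1
Last usable = broadcast - 1
Range: 95.4.0.1 to 95.7.255.254


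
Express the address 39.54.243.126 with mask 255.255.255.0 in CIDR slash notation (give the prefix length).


Binary: 11111111.11111111.11111111.00000000
Count leading 1s
Prefix: /24


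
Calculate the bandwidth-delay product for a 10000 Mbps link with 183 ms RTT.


BDP = bandwidth * RTT
= 10000 Mbps * 183 ms
= 10000 * 1e6 * 183 / 1000 bits
= 1830000000 bits
= 228750000 bytes
= 223388.6719 KB
BDP = 1830000000 bits (228750000 bytes)


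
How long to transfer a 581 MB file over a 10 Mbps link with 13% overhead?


Effective throughput = 10 * (1 - 13/100) = 8.7 Mbps
File size in Mb = 581 * 8 = 4648 Mb
Time = 4648 / 8.7
Time = 534.2529 seconds


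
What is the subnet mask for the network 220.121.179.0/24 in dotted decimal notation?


/24 means 24 network bits, 8 host bits
Binary: 11111111111111111111111100000000
Mask: 255.255.255.0


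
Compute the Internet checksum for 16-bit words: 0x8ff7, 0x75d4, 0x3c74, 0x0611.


Sum all words (with carry folding):
+ 0x8ff7 = 0x8ff7
+ 0x75d4 = 0x05cc
+ 0x3c74 = 0x4240
+ 0x0611 = 0x4851
One's complement: ~0x4851
Checksum = 0xb7ae


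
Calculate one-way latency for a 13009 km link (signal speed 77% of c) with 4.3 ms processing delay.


Speed = 0.77 * 3e5 km/s = 231000 km/s
Propagation delay = 13009 / 231000 = 0.0563 s = 56.316 ms
Processing delay = 4.3 ms
Total one-way latency = 60.616 ms


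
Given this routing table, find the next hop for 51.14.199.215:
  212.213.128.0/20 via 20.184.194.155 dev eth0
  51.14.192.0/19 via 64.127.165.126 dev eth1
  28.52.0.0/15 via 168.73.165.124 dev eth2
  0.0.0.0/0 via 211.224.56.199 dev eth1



Longest prefix match for 51.14.199.215:
  /20 212.213.128.0: no
  /19 51.14.192.0: MATCH
  /15 28.52.0.0: no
  /0 0.0.0.0: MATCH
Selected: next-hop 64.127.165.126 via eth1 (matched /19)


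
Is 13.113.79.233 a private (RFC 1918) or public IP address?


RFC 1918 private ranges:
  10.0.0.0/8 (10.0.0.0 - 10.255.255.255)
  172.16.0.0/12 (172.16.0.0 - 172.31.255.255)
  192.168.0.0/16 (192.168.0.0 - 192.168.255.255)
Public (not in any RFC 1918 range)


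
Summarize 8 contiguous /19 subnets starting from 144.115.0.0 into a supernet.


Original prefix: /19
Number of subnets: 8 = 2^3
New prefix = 19 - 3 = 16
Supernet: 144.115.0.0/16


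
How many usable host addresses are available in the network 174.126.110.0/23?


Host bits = 32 - 23 = 9
Total addresses = 2^9 = 512
Usable = total - 2 (network and broadcast)
Usable hosts: 510


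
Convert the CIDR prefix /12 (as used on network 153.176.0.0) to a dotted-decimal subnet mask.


/12 means 12 network bits, 20 host bits
Binary: 11111111111100000000000000000000
Mask: 255.240.0.0


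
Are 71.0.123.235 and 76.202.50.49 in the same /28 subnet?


Mask: 255.255.255.240
71.0.123.235 AND mask = 71.0.123.224
76.202.50.49 AND mask = 76.202.50.48
No, different subnets (71.0.123.224 vs 76.202.50.48)


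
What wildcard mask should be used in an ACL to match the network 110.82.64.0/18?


Subnet mask: 255.255.192.0
Wildcard = 255.255.255.255 - subnet mask
255 - 255 = 0
255 - 255 = 0
255 - 192 = 63
255 - 0 = 255
Wildcard: 0.0.63.255


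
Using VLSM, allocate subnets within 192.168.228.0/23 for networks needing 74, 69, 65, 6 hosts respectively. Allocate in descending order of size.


74 hosts -> /25 (126 usable): 192.168.228.0/25
69 hosts -> /25 (126 usable): 192.168.228.128/25
65 hosts -> /25 (126 usable): 192.168.229.0/25
6 hosts -> /29 (6 usable): 192.168.229.128/29
Allocation: 192.168.228.0/25 (74 hosts, 126 usable); 192.168.228.128/25 (69 hosts, 126 usable); 192.168.229.0/25 (65 hosts, 126 usable); 192.168.229.128/29 (6 hosts, 6 usable)


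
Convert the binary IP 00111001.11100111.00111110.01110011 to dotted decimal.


00111001 = 57
11100111 = 231
00111110 = 62
01110011 = 115
IP: 57.231.62.115


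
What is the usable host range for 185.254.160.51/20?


Network: 185.254.160.0
Broadcast: 185.254.175.255
First usable = network + 1
Last usable = broadcast - 1
Range: 185.254.160.1 to 185.254.175.254


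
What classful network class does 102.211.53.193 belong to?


First octet: 102
Binary: 01100110
0xxxxxxx -> Class A (1-126)
Class A, default mask 255.0.0.0 (/8)


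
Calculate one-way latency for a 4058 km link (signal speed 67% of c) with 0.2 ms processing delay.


Speed = 0.67 * 3e5 km/s = 201000 km/s
Propagation delay = 4058 / 201000 = 0.0202 s = 20.1891 ms
Processing delay = 0.2 ms
Total one-way latency = 20.3891 ms


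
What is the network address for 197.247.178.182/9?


IP:   11000101.11110111.10110010.10110110
Mask: 11111111.10000000.00000000.00000000
AND operation:
Net:  11000101.10000000.00000000.00000000
Network: 197.128.0.0/9


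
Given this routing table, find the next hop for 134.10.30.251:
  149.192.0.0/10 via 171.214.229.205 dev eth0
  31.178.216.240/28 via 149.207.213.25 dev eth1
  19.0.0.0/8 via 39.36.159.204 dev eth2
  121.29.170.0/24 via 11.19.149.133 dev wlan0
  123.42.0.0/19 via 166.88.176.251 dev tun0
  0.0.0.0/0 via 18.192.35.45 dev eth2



Longest prefix match for 134.10.30.251:
  /10 149.192.0.0: no
  /28 31.178.216.240: no
  /8 19.0.0.0: no
  /24 121.29.170.0: no
  /19 123.42.0.0: no
  /0 0.0.0.0: MATCH
Selected: next-hop 18.192.35.45 via eth2 (matched /0)


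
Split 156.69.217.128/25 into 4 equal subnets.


New prefix = 25 + 2 = 27
Each subnet has 32 addresses
  156.69.217.128/27
  156.69.217.160/27
  156.69.217.192/27
  156.69.217.224/27
Subnets: 156.69.217.128/27, 156.69.217.160/27, 156.69.217.192/27, 156.69.217.224/27


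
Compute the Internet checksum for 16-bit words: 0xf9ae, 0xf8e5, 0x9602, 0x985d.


Sum all words (with carry folding):
+ 0xf9ae = 0xf9ae
+ 0xf8e5 = 0xf294
+ 0x9602 = 0x8897
+ 0x985d = 0x20f5
One's complement: ~0x20f5
Checksum = 0xdf0a


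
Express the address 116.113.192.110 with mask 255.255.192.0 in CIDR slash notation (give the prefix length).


Binary: 11111111.11111111.11000000.00000000
Count leading 1s
Prefix: /18


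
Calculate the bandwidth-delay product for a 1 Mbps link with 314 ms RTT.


BDP = bandwidth * RTT
= 1 Mbps * 314 ms
= 1 * 1e6 * 314 / 1000 bits
= 314000 bits
= 39250 bytes
= 38.3301 KB
BDP = 314000 bits (39250 bytes)


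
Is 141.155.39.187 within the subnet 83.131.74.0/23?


Subnet network: 83.131.74.0
Test IP AND mask: 141.155.38.0
No, 141.155.39.187 is not in 83.131.74.0/23


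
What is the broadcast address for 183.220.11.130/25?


Network: 183.220.11.128/25
Host bits = 7
Set all host bits to 1:
Broadcast: 183.220.11.255


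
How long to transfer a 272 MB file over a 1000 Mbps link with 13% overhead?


Effective throughput = 1000 * (1 - 13/100) = 870 Mbps
File size in Mb = 272 * 8 = 2176 Mb
Time = 2176 / 870
Time = 2.5011 seconds


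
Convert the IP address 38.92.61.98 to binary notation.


38 = 00100110
92 = 01011100
61 = 00111101
98 = 01100010
Binary: 00100110.01011100.00111101.01100010


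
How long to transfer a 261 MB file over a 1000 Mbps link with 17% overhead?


Effective throughput = 1000 * (1 - 17/100) = 830 Mbps
File size in Mb = 261 * 8 = 2088 Mb
Time = 2088 / 830
Time = 2.5157 seconds


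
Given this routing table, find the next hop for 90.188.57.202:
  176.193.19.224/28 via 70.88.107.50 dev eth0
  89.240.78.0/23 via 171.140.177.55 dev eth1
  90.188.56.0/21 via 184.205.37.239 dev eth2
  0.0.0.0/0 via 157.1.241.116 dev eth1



Longest prefix match for 90.188.57.202:
  /28 176.193.19.224: no
  /23 89.240.78.0: no
  /21 90.188.56.0: MATCH
  /0 0.0.0.0: MATCH
Selected: next-hop 184.205.37.239 via eth2 (matched /21)


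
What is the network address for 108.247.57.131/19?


IP:   01101100.11110111.00111001.10000011
Mask: 11111111.11111111.11100000.00000000
AND operation:
Net:  01101100.11110111.00100000.00000000
Network: 108.247.32.0/19


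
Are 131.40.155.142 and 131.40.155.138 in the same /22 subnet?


Mask: 255.255.252.0
131.40.155.142 AND mask = 131.40.152.0
131.40.155.138 AND mask = 131.40.152.0
Yes, same subnet (131.40.152.0)


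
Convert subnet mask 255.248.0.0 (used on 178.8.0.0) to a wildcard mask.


Subnet mask: 255.248.0.0
Wildcard = 255.255.255.255 - subnet mask
255 - 255 = 0
255 - 248 = 7
255 - 0 = 255
255 - 0 = 255
Wildcard: 0.7.255.255


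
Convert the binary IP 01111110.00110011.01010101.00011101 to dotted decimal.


01111110 = 126
00110011 = 51
01010101 = 85
00011101 = 29
IP: 126.51.85.29


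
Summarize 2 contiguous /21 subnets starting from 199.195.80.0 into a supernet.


Original prefix: /21
Number of subnets: 2 = 2^1
New prefix = 21 - 1 = 20
Supernet: 199.195.80.0/20


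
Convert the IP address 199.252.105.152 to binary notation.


199 = 11000111
252 = 11111100
105 = 01101001
152 = 10011000
Binary: 11000111.11111100.01101001.10011000


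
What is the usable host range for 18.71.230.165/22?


Network: 18.71.228.0
Broadcast: 18.71.231.255
First usable = network + 1
Last usable = broadcast - 1
Range: 18.71.228.1 to 18.71.231.254


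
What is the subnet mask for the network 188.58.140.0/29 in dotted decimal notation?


/29 means 29 network bits, 3 host bits
Binary: 11111111111111111111111111111000
Mask: 255.255.255.248


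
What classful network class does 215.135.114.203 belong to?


First octet: 215
Binary: 11010111
110xxxxx -> Class C (192-223)
Class C, default mask 255.255.255.0 (/24)


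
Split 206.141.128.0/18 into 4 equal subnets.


New prefix = 18 + 2 = 20
Each subnet has 4096 addresses
  206.141.128.0/20
  206.141.144.0/20
  206.141.160.0/20
  206.141.176.0/20
Subnets: 206.141.128.0/20, 206.141.144.0/20, 206.141.160.0/20, 206.141.176.0/20


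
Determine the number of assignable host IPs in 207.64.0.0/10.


Host bits = 32 - 10 = 22
Total addresses = 2^22 = 4194304
Usable = total - 2 (network and broadcast)
Usable hosts: 4194302


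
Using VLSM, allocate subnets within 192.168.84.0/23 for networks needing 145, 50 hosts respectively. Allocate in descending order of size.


145 hosts -> /24 (254 usable): 192.168.84.0/24
50 hosts -> /26 (62 usable): 192.168.85.0/26
Allocation: 192.168.84.0/24 (145 hosts, 254 usable); 192.168.85.0/26 (50 hosts, 62 usable)


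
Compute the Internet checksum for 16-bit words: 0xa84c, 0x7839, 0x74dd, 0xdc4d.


Sum all words (with carry folding):
+ 0xa84c = 0xa84c
+ 0x7839 = 0x2086
+ 0x74dd = 0x9563
+ 0xdc4d = 0x71b1
One's complement: ~0x71b1
Checksum = 0x8e4e


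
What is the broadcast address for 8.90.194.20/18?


Network: 8.90.192.0/18
Host bits = 14
Set all host bits to 1:
Broadcast: 8.90.255.255


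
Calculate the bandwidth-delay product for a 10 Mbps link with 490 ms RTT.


BDP = bandwidth * RTT
= 10 Mbps * 490 ms
= 10 * 1e6 * 490 / 1000 bits
= 4900000 bits
= 612500 bytes
= 598.1445 KB
BDP = 4900000 bits (612500 bytes)


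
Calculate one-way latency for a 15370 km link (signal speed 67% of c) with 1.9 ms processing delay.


Speed = 0.67 * 3e5 km/s = 201000 km/s
Propagation delay = 15370 / 201000 = 0.0765 s = 76.4677 ms
Processing delay = 1.9 ms
Total one-way latency = 78.3677 ms


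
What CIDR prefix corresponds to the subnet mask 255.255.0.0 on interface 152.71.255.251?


Binary: 11111111.11111111.00000000.00000000
Count leading 1s
Prefix: /16


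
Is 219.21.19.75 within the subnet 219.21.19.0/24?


Subnet network: 219.21.19.0
Test IP AND mask: 219.21.19.0
Yes, 219.21.19.75 is in 219.21.19.0/24


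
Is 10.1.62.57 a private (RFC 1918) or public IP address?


RFC 1918 private ranges:
  10.0.0.0/8 (10.0.0.0 - 10.255.255.255)
  172.16.0.0/12 (172.16.0.0 - 172.31.255.255)
  192.168.0.0/16 (192.168.0.0 - 192.168.255.255)
Private (in 10.0.0.0/8)


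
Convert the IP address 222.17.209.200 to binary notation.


222 = 11011110
17 = 00010001
209 = 11010001
200 = 11001000
Binary: 11011110.00010001.11010001.11001000


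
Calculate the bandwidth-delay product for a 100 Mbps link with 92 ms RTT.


BDP = bandwidth * RTT
= 100 Mbps * 92 ms
= 100 * 1e6 * 92 / 1000 bits
= 9200000 bits
= 1150000 bytes
= 1123.0469 KB
BDP = 9200000 bits (1150000 bytes)


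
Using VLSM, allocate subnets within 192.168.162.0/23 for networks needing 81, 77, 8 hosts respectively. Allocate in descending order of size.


81 hosts -> /25 (126 usable): 192.168.162.0/25
77 hosts -> /25 (126 usable): 192.168.162.128/25
8 hosts -> /28 (14 usable): 192.168.163.0/28
Allocation: 192.168.162.0/25 (81 hosts, 126 usable); 192.168.162.128/25 (77 hosts, 126 usable); 192.168.163.0/28 (8 hosts, 14 usable)


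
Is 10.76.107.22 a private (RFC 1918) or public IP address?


RFC 1918 private ranges:
  10.0.0.0/8 (10.0.0.0 - 10.255.255.255)
  172.16.0.0/12 (172.16.0.0 - 172.31.255.255)
  192.168.0.0/16 (192.168.0.0 - 192.168.255.255)
Private (in 10.0.0.0/8)


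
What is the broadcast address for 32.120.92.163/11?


Network: 32.96.0.0/11
Host bits = 21
Set all host bits to 1:
Broadcast: 32.127.255.255


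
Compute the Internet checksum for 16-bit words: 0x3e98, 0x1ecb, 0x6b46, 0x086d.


Sum all words (with carry folding):
+ 0x3e98 = 0x3e98
+ 0x1ecb = 0x5d63
+ 0x6b46 = 0xc8a9
+ 0x086d = 0xd116
One's complement: ~0xd116
Checksum = 0x2ee9


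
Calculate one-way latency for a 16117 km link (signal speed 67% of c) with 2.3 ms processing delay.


Speed = 0.67 * 3e5 km/s = 201000 km/s
Propagation delay = 16117 / 201000 = 0.0802 s = 80.1841 ms
Processing delay = 2.3 ms
Total one-way latency = 82.4841 ms


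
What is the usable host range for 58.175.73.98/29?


Network: 58.175.73.96
Broadcast: 58.175.73.103
First usable = network + 1
Last usable = broadcast - 1
Range: 58.175.73.97 to 58.175.73.102


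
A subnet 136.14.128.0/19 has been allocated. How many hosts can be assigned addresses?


Host bits = 32 - 19 = 13
Total addresses = 2^13 = 8192
Usable = total - 2 (network and broadcast)
Usable hosts: 8190


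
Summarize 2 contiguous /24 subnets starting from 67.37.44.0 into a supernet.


Original prefix: /24
Number of subnets: 2 = 2^1
New prefix = 24 - 1 = 23
Supernet: 67.37.44.0/23


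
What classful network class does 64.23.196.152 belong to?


First octet: 64
Binary: 01000000
0xxxxxxx -> Class A (1-126)
Class A, default mask 255.0.0.0 (/8)


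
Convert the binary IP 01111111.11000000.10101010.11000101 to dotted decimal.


01111111 = 127
11000000 = 192
10101010 = 170
11000101 = 197
IP: 127.192.170.197


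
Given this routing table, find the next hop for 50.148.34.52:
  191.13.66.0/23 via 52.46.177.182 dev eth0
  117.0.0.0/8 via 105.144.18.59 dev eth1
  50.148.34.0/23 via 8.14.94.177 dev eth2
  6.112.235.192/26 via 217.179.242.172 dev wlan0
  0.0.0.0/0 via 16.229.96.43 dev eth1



Longest prefix match for 50.148.34.52:
  /23 191.13.66.0: no
  /8 117.0.0.0: no
  /23 50.148.34.0: MATCH
  /26 6.112.235.192: no
  /0 0.0.0.0: MATCH
Selected: next-hop 8.14.94.177 via eth2 (matched /23)


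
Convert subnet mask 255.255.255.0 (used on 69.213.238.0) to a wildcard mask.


Subnet mask: 255.255.255.0
Wildcard = 255.255.255.255 - subnet mask
255 - 255 = 0
255 - 255 = 0
255 - 255 = 0
255 - 0 = 255
Wildcard: 0.0.0.255


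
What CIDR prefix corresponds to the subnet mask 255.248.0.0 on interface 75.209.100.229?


Binary: 11111111.11111000.00000000.00000000
Count leading 1s
Prefix: /13


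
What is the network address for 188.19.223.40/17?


IP:   10111100.00010011.11011111.00101000
Mask: 11111111.11111111.10000000.00000000
AND operation:
Net:  10111100.00010011.10000000.00000000
Network: 188.19.128.0/17


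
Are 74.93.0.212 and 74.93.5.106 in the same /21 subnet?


Mask: 255.255.248.0
74.93.0.212 AND mask = 74.93.0.0
74.93.5.106 AND mask = 74.93.0.0
Yes, same subnet (74.93.0.0)


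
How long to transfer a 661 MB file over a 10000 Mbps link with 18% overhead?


Effective throughput = 10000 * (1 - 18/100) = 8200 Mbps
File size in Mb = 661 * 8 = 5288 Mb
Time = 5288 / 8200
Time = 0.6449 seconds


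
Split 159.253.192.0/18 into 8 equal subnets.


New prefix = 18 + 3 = 21
Each subnet has 2048 addresses
  159.253.192.0/21
  159.253.200.0/21
  159.253.208.0/21
  159.253.216.0/21
  159.253.224.0/21
  159.253.232.0/21
  159.253.240.0/21
  159.253.248.0/21
Subnets: 159.253.192.0/21, 159.253.200.0/21, 159.253.208.0/21, 159.253.216.0/21, 159.253.224.0/21, 159.253.232.0/21, 159.253.240.0/21, 159.253.248.0/21
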